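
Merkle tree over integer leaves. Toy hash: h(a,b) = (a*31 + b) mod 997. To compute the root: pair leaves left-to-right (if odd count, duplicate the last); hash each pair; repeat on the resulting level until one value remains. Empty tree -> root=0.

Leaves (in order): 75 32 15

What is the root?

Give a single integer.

L0: [75, 32, 15]
L1: h(75,32)=(75*31+32)%997=363 h(15,15)=(15*31+15)%997=480 -> [363, 480]
L2: h(363,480)=(363*31+480)%997=766 -> [766]

Answer: 766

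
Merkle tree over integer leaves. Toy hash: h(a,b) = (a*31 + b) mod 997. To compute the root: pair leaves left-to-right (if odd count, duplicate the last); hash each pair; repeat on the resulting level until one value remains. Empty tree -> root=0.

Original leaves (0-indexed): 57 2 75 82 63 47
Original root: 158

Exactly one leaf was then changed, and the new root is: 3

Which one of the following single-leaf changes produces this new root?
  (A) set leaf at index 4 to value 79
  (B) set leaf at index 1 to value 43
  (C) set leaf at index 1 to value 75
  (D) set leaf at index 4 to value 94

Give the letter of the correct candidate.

Answer: D

Derivation:
Original leaves: [57, 2, 75, 82, 63, 47]
Target new root: 3
Try each candidate change and compute the resulting root:
Candidate A: set leaf[4] = 79 -> leaves = [57, 2, 75, 82, 79, 47]
  L0: [57, 2, 75, 82, 79, 47]
  L1: h(57,2)=(57*31+2)%997=772 h(75,82)=(75*31+82)%997=413 h(79,47)=(79*31+47)%997=502 -> [772, 413, 502]
  L2: h(772,413)=(772*31+413)%997=417 h(502,502)=(502*31+502)%997=112 -> [417, 112]
  L3: h(417,112)=(417*31+112)%997=78 -> [78]
  root = 78 != target 3
Candidate B: set leaf[1] = 43 -> leaves = [57, 43, 75, 82, 63, 47]
  L0: [57, 43, 75, 82, 63, 47]
  L1: h(57,43)=(57*31+43)%997=813 h(75,82)=(75*31+82)%997=413 h(63,47)=(63*31+47)%997=6 -> [813, 413, 6]
  L2: h(813,413)=(813*31+413)%997=691 h(6,6)=(6*31+6)%997=192 -> [691, 192]
  L3: h(691,192)=(691*31+192)%997=676 -> [676]
  root = 676 != target 3
Candidate C: set leaf[1] = 75 -> leaves = [57, 75, 75, 82, 63, 47]
  L0: [57, 75, 75, 82, 63, 47]
  L1: h(57,75)=(57*31+75)%997=845 h(75,82)=(75*31+82)%997=413 h(63,47)=(63*31+47)%997=6 -> [845, 413, 6]
  L2: h(845,413)=(845*31+413)%997=686 h(6,6)=(6*31+6)%997=192 -> [686, 192]
  L3: h(686,192)=(686*31+192)%997=521 -> [521]
  root = 521 != target 3
Candidate D: set leaf[4] = 94 -> leaves = [57, 2, 75, 82, 94, 47]
  L0: [57, 2, 75, 82, 94, 47]
  L1: h(57,2)=(57*31+2)%997=772 h(75,82)=(75*31+82)%997=413 h(94,47)=(94*31+47)%997=967 -> [772, 413, 967]
  L2: h(772,413)=(772*31+413)%997=417 h(967,967)=(967*31+967)%997=37 -> [417, 37]
  L3: h(417,37)=(417*31+37)%997=3 -> [3]
  root = 3 == target 3  ** MATCH **
Candidate D produces the target root.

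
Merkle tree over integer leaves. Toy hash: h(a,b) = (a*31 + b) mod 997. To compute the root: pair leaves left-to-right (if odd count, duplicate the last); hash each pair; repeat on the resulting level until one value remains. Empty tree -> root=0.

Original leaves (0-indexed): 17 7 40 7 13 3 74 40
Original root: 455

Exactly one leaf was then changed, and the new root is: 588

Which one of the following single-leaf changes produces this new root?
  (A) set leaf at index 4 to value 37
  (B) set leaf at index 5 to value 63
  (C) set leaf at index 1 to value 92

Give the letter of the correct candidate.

Original leaves: [17, 7, 40, 7, 13, 3, 74, 40]
Target new root: 588
Try each candidate change and compute the resulting root:
Candidate A: set leaf[4] = 37 -> leaves = [17, 7, 40, 7, 37, 3, 74, 40]
  L0: [17, 7, 40, 7, 37, 3, 74, 40]
  L1: h(17,7)=(17*31+7)%997=534 h(40,7)=(40*31+7)%997=250 h(37,3)=(37*31+3)%997=153 h(74,40)=(74*31+40)%997=340 -> [534, 250, 153, 340]
  L2: h(534,250)=(534*31+250)%997=852 h(153,340)=(153*31+340)%997=98 -> [852, 98]
  L3: h(852,98)=(852*31+98)%997=588 -> [588]
  root = 588 == target 588  ** MATCH **
Candidate B: set leaf[5] = 63 -> leaves = [17, 7, 40, 7, 13, 63, 74, 40]
  L0: [17, 7, 40, 7, 13, 63, 74, 40]
  L1: h(17,7)=(17*31+7)%997=534 h(40,7)=(40*31+7)%997=250 h(13,63)=(13*31+63)%997=466 h(74,40)=(74*31+40)%997=340 -> [534, 250, 466, 340]
  L2: h(534,250)=(534*31+250)%997=852 h(466,340)=(466*31+340)%997=828 -> [852, 828]
  L3: h(852,828)=(852*31+828)%997=321 -> [321]
  root = 321 != target 588
Candidate C: set leaf[1] = 92 -> leaves = [17, 92, 40, 7, 13, 3, 74, 40]
  L0: [17, 92, 40, 7, 13, 3, 74, 40]
  L1: h(17,92)=(17*31+92)%997=619 h(40,7)=(40*31+7)%997=250 h(13,3)=(13*31+3)%997=406 h(74,40)=(74*31+40)%997=340 -> [619, 250, 406, 340]
  L2: h(619,250)=(619*31+250)%997=496 h(406,340)=(406*31+340)%997=962 -> [496, 962]
  L3: h(496,962)=(496*31+962)%997=386 -> [386]
  root = 386 != target 588
Candidate A produces the target root.

Answer: A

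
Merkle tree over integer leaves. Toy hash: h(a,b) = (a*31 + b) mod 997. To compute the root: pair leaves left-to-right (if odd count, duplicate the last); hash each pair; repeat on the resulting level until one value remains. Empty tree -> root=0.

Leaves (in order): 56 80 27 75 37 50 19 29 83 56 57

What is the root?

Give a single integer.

L0: [56, 80, 27, 75, 37, 50, 19, 29, 83, 56, 57]
L1: h(56,80)=(56*31+80)%997=819 h(27,75)=(27*31+75)%997=912 h(37,50)=(37*31+50)%997=200 h(19,29)=(19*31+29)%997=618 h(83,56)=(83*31+56)%997=635 h(57,57)=(57*31+57)%997=827 -> [819, 912, 200, 618, 635, 827]
L2: h(819,912)=(819*31+912)%997=379 h(200,618)=(200*31+618)%997=836 h(635,827)=(635*31+827)%997=572 -> [379, 836, 572]
L3: h(379,836)=(379*31+836)%997=621 h(572,572)=(572*31+572)%997=358 -> [621, 358]
L4: h(621,358)=(621*31+358)%997=666 -> [666]

Answer: 666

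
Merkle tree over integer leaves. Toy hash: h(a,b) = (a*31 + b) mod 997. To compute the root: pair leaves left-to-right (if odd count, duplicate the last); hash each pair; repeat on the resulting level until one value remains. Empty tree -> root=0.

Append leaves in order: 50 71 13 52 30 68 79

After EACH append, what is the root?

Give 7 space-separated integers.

After append 50 (leaves=[50]):
  L0: [50]
  root=50
After append 71 (leaves=[50, 71]):
  L0: [50, 71]
  L1: h(50,71)=(50*31+71)%997=624 -> [624]
  root=624
After append 13 (leaves=[50, 71, 13]):
  L0: [50, 71, 13]
  L1: h(50,71)=(50*31+71)%997=624 h(13,13)=(13*31+13)%997=416 -> [624, 416]
  L2: h(624,416)=(624*31+416)%997=817 -> [817]
  root=817
After append 52 (leaves=[50, 71, 13, 52]):
  L0: [50, 71, 13, 52]
  L1: h(50,71)=(50*31+71)%997=624 h(13,52)=(13*31+52)%997=455 -> [624, 455]
  L2: h(624,455)=(624*31+455)%997=856 -> [856]
  root=856
After append 30 (leaves=[50, 71, 13, 52, 30]):
  L0: [50, 71, 13, 52, 30]
  L1: h(50,71)=(50*31+71)%997=624 h(13,52)=(13*31+52)%997=455 h(30,30)=(30*31+30)%997=960 -> [624, 455, 960]
  L2: h(624,455)=(624*31+455)%997=856 h(960,960)=(960*31+960)%997=810 -> [856, 810]
  L3: h(856,810)=(856*31+810)%997=427 -> [427]
  root=427
After append 68 (leaves=[50, 71, 13, 52, 30, 68]):
  L0: [50, 71, 13, 52, 30, 68]
  L1: h(50,71)=(50*31+71)%997=624 h(13,52)=(13*31+52)%997=455 h(30,68)=(30*31+68)%997=1 -> [624, 455, 1]
  L2: h(624,455)=(624*31+455)%997=856 h(1,1)=(1*31+1)%997=32 -> [856, 32]
  L3: h(856,32)=(856*31+32)%997=646 -> [646]
  root=646
After append 79 (leaves=[50, 71, 13, 52, 30, 68, 79]):
  L0: [50, 71, 13, 52, 30, 68, 79]
  L1: h(50,71)=(50*31+71)%997=624 h(13,52)=(13*31+52)%997=455 h(30,68)=(30*31+68)%997=1 h(79,79)=(79*31+79)%997=534 -> [624, 455, 1, 534]
  L2: h(624,455)=(624*31+455)%997=856 h(1,534)=(1*31+534)%997=565 -> [856, 565]
  L3: h(856,565)=(856*31+565)%997=182 -> [182]
  root=182

Answer: 50 624 817 856 427 646 182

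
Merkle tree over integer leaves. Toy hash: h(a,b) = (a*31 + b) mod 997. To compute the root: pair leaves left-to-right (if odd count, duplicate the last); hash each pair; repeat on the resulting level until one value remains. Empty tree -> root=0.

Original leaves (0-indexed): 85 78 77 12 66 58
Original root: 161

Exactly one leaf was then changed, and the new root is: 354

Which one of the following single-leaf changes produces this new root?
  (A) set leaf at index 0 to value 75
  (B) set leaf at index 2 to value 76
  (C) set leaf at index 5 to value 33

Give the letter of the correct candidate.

Answer: A

Derivation:
Original leaves: [85, 78, 77, 12, 66, 58]
Target new root: 354
Try each candidate change and compute the resulting root:
Candidate A: set leaf[0] = 75 -> leaves = [75, 78, 77, 12, 66, 58]
  L0: [75, 78, 77, 12, 66, 58]
  L1: h(75,78)=(75*31+78)%997=409 h(77,12)=(77*31+12)%997=405 h(66,58)=(66*31+58)%997=110 -> [409, 405, 110]
  L2: h(409,405)=(409*31+405)%997=123 h(110,110)=(110*31+110)%997=529 -> [123, 529]
  L3: h(123,529)=(123*31+529)%997=354 -> [354]
  root = 354 == target 354  ** MATCH **
Candidate B: set leaf[2] = 76 -> leaves = [85, 78, 76, 12, 66, 58]
  L0: [85, 78, 76, 12, 66, 58]
  L1: h(85,78)=(85*31+78)%997=719 h(76,12)=(76*31+12)%997=374 h(66,58)=(66*31+58)%997=110 -> [719, 374, 110]
  L2: h(719,374)=(719*31+374)%997=729 h(110,110)=(110*31+110)%997=529 -> [729, 529]
  L3: h(729,529)=(729*31+529)%997=197 -> [197]
  root = 197 != target 354
Candidate C: set leaf[5] = 33 -> leaves = [85, 78, 77, 12, 66, 33]
  L0: [85, 78, 77, 12, 66, 33]
  L1: h(85,78)=(85*31+78)%997=719 h(77,12)=(77*31+12)%997=405 h(66,33)=(66*31+33)%997=85 -> [719, 405, 85]
  L2: h(719,405)=(719*31+405)%997=760 h(85,85)=(85*31+85)%997=726 -> [760, 726]
  L3: h(760,726)=(760*31+726)%997=358 -> [358]
  root = 358 != target 354
Candidate A produces the target root.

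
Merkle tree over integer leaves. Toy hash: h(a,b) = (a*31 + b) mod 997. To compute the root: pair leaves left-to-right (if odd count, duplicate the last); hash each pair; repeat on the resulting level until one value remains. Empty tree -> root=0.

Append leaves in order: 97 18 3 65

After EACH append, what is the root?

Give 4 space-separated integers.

Answer: 97 34 153 215

Derivation:
After append 97 (leaves=[97]):
  L0: [97]
  root=97
After append 18 (leaves=[97, 18]):
  L0: [97, 18]
  L1: h(97,18)=(97*31+18)%997=34 -> [34]
  root=34
After append 3 (leaves=[97, 18, 3]):
  L0: [97, 18, 3]
  L1: h(97,18)=(97*31+18)%997=34 h(3,3)=(3*31+3)%997=96 -> [34, 96]
  L2: h(34,96)=(34*31+96)%997=153 -> [153]
  root=153
After append 65 (leaves=[97, 18, 3, 65]):
  L0: [97, 18, 3, 65]
  L1: h(97,18)=(97*31+18)%997=34 h(3,65)=(3*31+65)%997=158 -> [34, 158]
  L2: h(34,158)=(34*31+158)%997=215 -> [215]
  root=215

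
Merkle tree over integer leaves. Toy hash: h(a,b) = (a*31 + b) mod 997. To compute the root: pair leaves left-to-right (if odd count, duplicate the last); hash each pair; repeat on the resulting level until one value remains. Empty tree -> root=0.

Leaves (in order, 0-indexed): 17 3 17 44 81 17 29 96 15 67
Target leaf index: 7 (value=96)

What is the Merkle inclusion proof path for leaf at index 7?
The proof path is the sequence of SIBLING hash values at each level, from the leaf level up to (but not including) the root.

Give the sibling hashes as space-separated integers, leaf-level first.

L0 (leaves): [17, 3, 17, 44, 81, 17, 29, 96, 15, 67], target index=7
L1: h(17,3)=(17*31+3)%997=530 [pair 0] h(17,44)=(17*31+44)%997=571 [pair 1] h(81,17)=(81*31+17)%997=534 [pair 2] h(29,96)=(29*31+96)%997=995 [pair 3] h(15,67)=(15*31+67)%997=532 [pair 4] -> [530, 571, 534, 995, 532]
  Sibling for proof at L0: 29
L2: h(530,571)=(530*31+571)%997=52 [pair 0] h(534,995)=(534*31+995)%997=600 [pair 1] h(532,532)=(532*31+532)%997=75 [pair 2] -> [52, 600, 75]
  Sibling for proof at L1: 534
L3: h(52,600)=(52*31+600)%997=218 [pair 0] h(75,75)=(75*31+75)%997=406 [pair 1] -> [218, 406]
  Sibling for proof at L2: 52
L4: h(218,406)=(218*31+406)%997=185 [pair 0] -> [185]
  Sibling for proof at L3: 406
Root: 185
Proof path (sibling hashes from leaf to root): [29, 534, 52, 406]

Answer: 29 534 52 406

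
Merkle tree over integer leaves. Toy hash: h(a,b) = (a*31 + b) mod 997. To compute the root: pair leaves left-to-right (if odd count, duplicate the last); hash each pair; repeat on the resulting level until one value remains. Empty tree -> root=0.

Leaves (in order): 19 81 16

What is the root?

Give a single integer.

L0: [19, 81, 16]
L1: h(19,81)=(19*31+81)%997=670 h(16,16)=(16*31+16)%997=512 -> [670, 512]
L2: h(670,512)=(670*31+512)%997=345 -> [345]

Answer: 345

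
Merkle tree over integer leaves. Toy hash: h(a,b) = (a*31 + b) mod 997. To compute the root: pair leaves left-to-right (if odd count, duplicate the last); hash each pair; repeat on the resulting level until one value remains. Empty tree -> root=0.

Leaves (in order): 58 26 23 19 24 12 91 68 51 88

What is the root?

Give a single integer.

L0: [58, 26, 23, 19, 24, 12, 91, 68, 51, 88]
L1: h(58,26)=(58*31+26)%997=827 h(23,19)=(23*31+19)%997=732 h(24,12)=(24*31+12)%997=756 h(91,68)=(91*31+68)%997=895 h(51,88)=(51*31+88)%997=672 -> [827, 732, 756, 895, 672]
L2: h(827,732)=(827*31+732)%997=447 h(756,895)=(756*31+895)%997=403 h(672,672)=(672*31+672)%997=567 -> [447, 403, 567]
L3: h(447,403)=(447*31+403)%997=302 h(567,567)=(567*31+567)%997=198 -> [302, 198]
L4: h(302,198)=(302*31+198)%997=587 -> [587]

Answer: 587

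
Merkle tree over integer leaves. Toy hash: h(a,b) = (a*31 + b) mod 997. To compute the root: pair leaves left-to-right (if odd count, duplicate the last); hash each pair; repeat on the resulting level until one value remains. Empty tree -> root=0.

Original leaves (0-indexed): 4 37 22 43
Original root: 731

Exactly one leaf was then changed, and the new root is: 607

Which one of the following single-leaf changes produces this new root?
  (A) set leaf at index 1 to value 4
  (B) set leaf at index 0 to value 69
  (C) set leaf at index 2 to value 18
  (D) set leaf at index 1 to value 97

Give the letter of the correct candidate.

Answer: C

Derivation:
Original leaves: [4, 37, 22, 43]
Target new root: 607
Try each candidate change and compute the resulting root:
Candidate A: set leaf[1] = 4 -> leaves = [4, 4, 22, 43]
  L0: [4, 4, 22, 43]
  L1: h(4,4)=(4*31+4)%997=128 h(22,43)=(22*31+43)%997=725 -> [128, 725]
  L2: h(128,725)=(128*31+725)%997=705 -> [705]
  root = 705 != target 607
Candidate B: set leaf[0] = 69 -> leaves = [69, 37, 22, 43]
  L0: [69, 37, 22, 43]
  L1: h(69,37)=(69*31+37)%997=182 h(22,43)=(22*31+43)%997=725 -> [182, 725]
  L2: h(182,725)=(182*31+725)%997=385 -> [385]
  root = 385 != target 607
Candidate C: set leaf[2] = 18 -> leaves = [4, 37, 18, 43]
  L0: [4, 37, 18, 43]
  L1: h(4,37)=(4*31+37)%997=161 h(18,43)=(18*31+43)%997=601 -> [161, 601]
  L2: h(161,601)=(161*31+601)%997=607 -> [607]
  root = 607 == target 607  ** MATCH **
Candidate D: set leaf[1] = 97 -> leaves = [4, 97, 22, 43]
  L0: [4, 97, 22, 43]
  L1: h(4,97)=(4*31+97)%997=221 h(22,43)=(22*31+43)%997=725 -> [221, 725]
  L2: h(221,725)=(221*31+725)%997=597 -> [597]
  root = 597 != target 607
Candidate C produces the target root.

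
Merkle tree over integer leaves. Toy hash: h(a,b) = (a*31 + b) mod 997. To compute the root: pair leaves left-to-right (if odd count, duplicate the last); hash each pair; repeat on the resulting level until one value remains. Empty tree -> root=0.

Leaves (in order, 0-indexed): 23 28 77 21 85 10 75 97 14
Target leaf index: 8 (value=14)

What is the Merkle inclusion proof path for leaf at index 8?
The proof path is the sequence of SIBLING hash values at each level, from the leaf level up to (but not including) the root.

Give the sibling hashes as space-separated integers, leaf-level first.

L0 (leaves): [23, 28, 77, 21, 85, 10, 75, 97, 14], target index=8
L1: h(23,28)=(23*31+28)%997=741 [pair 0] h(77,21)=(77*31+21)%997=414 [pair 1] h(85,10)=(85*31+10)%997=651 [pair 2] h(75,97)=(75*31+97)%997=428 [pair 3] h(14,14)=(14*31+14)%997=448 [pair 4] -> [741, 414, 651, 428, 448]
  Sibling for proof at L0: 14
L2: h(741,414)=(741*31+414)%997=454 [pair 0] h(651,428)=(651*31+428)%997=669 [pair 1] h(448,448)=(448*31+448)%997=378 [pair 2] -> [454, 669, 378]
  Sibling for proof at L1: 448
L3: h(454,669)=(454*31+669)%997=785 [pair 0] h(378,378)=(378*31+378)%997=132 [pair 1] -> [785, 132]
  Sibling for proof at L2: 378
L4: h(785,132)=(785*31+132)%997=539 [pair 0] -> [539]
  Sibling for proof at L3: 785
Root: 539
Proof path (sibling hashes from leaf to root): [14, 448, 378, 785]

Answer: 14 448 378 785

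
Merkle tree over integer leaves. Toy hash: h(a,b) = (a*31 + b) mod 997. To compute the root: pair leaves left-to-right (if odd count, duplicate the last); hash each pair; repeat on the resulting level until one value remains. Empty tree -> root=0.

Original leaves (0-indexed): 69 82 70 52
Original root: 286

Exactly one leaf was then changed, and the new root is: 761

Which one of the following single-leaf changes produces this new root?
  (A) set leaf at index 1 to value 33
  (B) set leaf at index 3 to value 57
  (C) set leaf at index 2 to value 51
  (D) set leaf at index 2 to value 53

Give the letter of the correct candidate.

Original leaves: [69, 82, 70, 52]
Target new root: 761
Try each candidate change and compute the resulting root:
Candidate A: set leaf[1] = 33 -> leaves = [69, 33, 70, 52]
  L0: [69, 33, 70, 52]
  L1: h(69,33)=(69*31+33)%997=178 h(70,52)=(70*31+52)%997=228 -> [178, 228]
  L2: h(178,228)=(178*31+228)%997=761 -> [761]
  root = 761 == target 761  ** MATCH **
Candidate B: set leaf[3] = 57 -> leaves = [69, 82, 70, 57]
  L0: [69, 82, 70, 57]
  L1: h(69,82)=(69*31+82)%997=227 h(70,57)=(70*31+57)%997=233 -> [227, 233]
  L2: h(227,233)=(227*31+233)%997=291 -> [291]
  root = 291 != target 761
Candidate C: set leaf[2] = 51 -> leaves = [69, 82, 51, 52]
  L0: [69, 82, 51, 52]
  L1: h(69,82)=(69*31+82)%997=227 h(51,52)=(51*31+52)%997=636 -> [227, 636]
  L2: h(227,636)=(227*31+636)%997=694 -> [694]
  root = 694 != target 761
Candidate D: set leaf[2] = 53 -> leaves = [69, 82, 53, 52]
  L0: [69, 82, 53, 52]
  L1: h(69,82)=(69*31+82)%997=227 h(53,52)=(53*31+52)%997=698 -> [227, 698]
  L2: h(227,698)=(227*31+698)%997=756 -> [756]
  root = 756 != target 761
Candidate A produces the target root.

Answer: A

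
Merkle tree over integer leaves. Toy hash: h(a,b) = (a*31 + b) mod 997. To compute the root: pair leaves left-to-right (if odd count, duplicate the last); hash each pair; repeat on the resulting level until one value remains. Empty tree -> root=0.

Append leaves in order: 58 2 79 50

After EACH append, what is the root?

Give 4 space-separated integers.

After append 58 (leaves=[58]):
  L0: [58]
  root=58
After append 2 (leaves=[58, 2]):
  L0: [58, 2]
  L1: h(58,2)=(58*31+2)%997=803 -> [803]
  root=803
After append 79 (leaves=[58, 2, 79]):
  L0: [58, 2, 79]
  L1: h(58,2)=(58*31+2)%997=803 h(79,79)=(79*31+79)%997=534 -> [803, 534]
  L2: h(803,534)=(803*31+534)%997=502 -> [502]
  root=502
After append 50 (leaves=[58, 2, 79, 50]):
  L0: [58, 2, 79, 50]
  L1: h(58,2)=(58*31+2)%997=803 h(79,50)=(79*31+50)%997=505 -> [803, 505]
  L2: h(803,505)=(803*31+505)%997=473 -> [473]
  root=473

Answer: 58 803 502 473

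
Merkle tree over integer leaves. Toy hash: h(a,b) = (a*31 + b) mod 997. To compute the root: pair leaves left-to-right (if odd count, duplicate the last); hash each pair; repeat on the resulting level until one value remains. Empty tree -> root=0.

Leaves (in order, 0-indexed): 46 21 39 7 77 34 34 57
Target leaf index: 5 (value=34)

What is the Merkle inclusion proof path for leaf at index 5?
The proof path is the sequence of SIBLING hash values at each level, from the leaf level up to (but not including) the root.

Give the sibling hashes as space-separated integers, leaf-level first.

Answer: 77 114 211

Derivation:
L0 (leaves): [46, 21, 39, 7, 77, 34, 34, 57], target index=5
L1: h(46,21)=(46*31+21)%997=450 [pair 0] h(39,7)=(39*31+7)%997=219 [pair 1] h(77,34)=(77*31+34)%997=427 [pair 2] h(34,57)=(34*31+57)%997=114 [pair 3] -> [450, 219, 427, 114]
  Sibling for proof at L0: 77
L2: h(450,219)=(450*31+219)%997=211 [pair 0] h(427,114)=(427*31+114)%997=390 [pair 1] -> [211, 390]
  Sibling for proof at L1: 114
L3: h(211,390)=(211*31+390)%997=949 [pair 0] -> [949]
  Sibling for proof at L2: 211
Root: 949
Proof path (sibling hashes from leaf to root): [77, 114, 211]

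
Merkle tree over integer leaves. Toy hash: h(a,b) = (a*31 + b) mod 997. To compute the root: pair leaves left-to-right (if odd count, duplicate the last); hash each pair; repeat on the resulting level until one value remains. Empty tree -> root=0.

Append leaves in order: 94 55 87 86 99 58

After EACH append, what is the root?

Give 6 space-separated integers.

Answer: 94 975 108 107 8 690

Derivation:
After append 94 (leaves=[94]):
  L0: [94]
  root=94
After append 55 (leaves=[94, 55]):
  L0: [94, 55]
  L1: h(94,55)=(94*31+55)%997=975 -> [975]
  root=975
After append 87 (leaves=[94, 55, 87]):
  L0: [94, 55, 87]
  L1: h(94,55)=(94*31+55)%997=975 h(87,87)=(87*31+87)%997=790 -> [975, 790]
  L2: h(975,790)=(975*31+790)%997=108 -> [108]
  root=108
After append 86 (leaves=[94, 55, 87, 86]):
  L0: [94, 55, 87, 86]
  L1: h(94,55)=(94*31+55)%997=975 h(87,86)=(87*31+86)%997=789 -> [975, 789]
  L2: h(975,789)=(975*31+789)%997=107 -> [107]
  root=107
After append 99 (leaves=[94, 55, 87, 86, 99]):
  L0: [94, 55, 87, 86, 99]
  L1: h(94,55)=(94*31+55)%997=975 h(87,86)=(87*31+86)%997=789 h(99,99)=(99*31+99)%997=177 -> [975, 789, 177]
  L2: h(975,789)=(975*31+789)%997=107 h(177,177)=(177*31+177)%997=679 -> [107, 679]
  L3: h(107,679)=(107*31+679)%997=8 -> [8]
  root=8
After append 58 (leaves=[94, 55, 87, 86, 99, 58]):
  L0: [94, 55, 87, 86, 99, 58]
  L1: h(94,55)=(94*31+55)%997=975 h(87,86)=(87*31+86)%997=789 h(99,58)=(99*31+58)%997=136 -> [975, 789, 136]
  L2: h(975,789)=(975*31+789)%997=107 h(136,136)=(136*31+136)%997=364 -> [107, 364]
  L3: h(107,364)=(107*31+364)%997=690 -> [690]
  root=690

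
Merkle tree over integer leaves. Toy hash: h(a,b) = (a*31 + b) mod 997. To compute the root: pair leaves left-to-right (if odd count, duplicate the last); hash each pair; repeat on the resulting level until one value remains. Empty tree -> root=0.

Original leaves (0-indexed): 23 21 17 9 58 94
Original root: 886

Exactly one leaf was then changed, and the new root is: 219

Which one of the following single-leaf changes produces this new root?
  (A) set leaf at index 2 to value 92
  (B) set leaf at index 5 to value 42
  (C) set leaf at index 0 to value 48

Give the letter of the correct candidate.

Original leaves: [23, 21, 17, 9, 58, 94]
Target new root: 219
Try each candidate change and compute the resulting root:
Candidate A: set leaf[2] = 92 -> leaves = [23, 21, 92, 9, 58, 94]
  L0: [23, 21, 92, 9, 58, 94]
  L1: h(23,21)=(23*31+21)%997=734 h(92,9)=(92*31+9)%997=867 h(58,94)=(58*31+94)%997=895 -> [734, 867, 895]
  L2: h(734,867)=(734*31+867)%997=690 h(895,895)=(895*31+895)%997=724 -> [690, 724]
  L3: h(690,724)=(690*31+724)%997=180 -> [180]
  root = 180 != target 219
Candidate B: set leaf[5] = 42 -> leaves = [23, 21, 17, 9, 58, 42]
  L0: [23, 21, 17, 9, 58, 42]
  L1: h(23,21)=(23*31+21)%997=734 h(17,9)=(17*31+9)%997=536 h(58,42)=(58*31+42)%997=843 -> [734, 536, 843]
  L2: h(734,536)=(734*31+536)%997=359 h(843,843)=(843*31+843)%997=57 -> [359, 57]
  L3: h(359,57)=(359*31+57)%997=219 -> [219]
  root = 219 == target 219  ** MATCH **
Candidate C: set leaf[0] = 48 -> leaves = [48, 21, 17, 9, 58, 94]
  L0: [48, 21, 17, 9, 58, 94]
  L1: h(48,21)=(48*31+21)%997=512 h(17,9)=(17*31+9)%997=536 h(58,94)=(58*31+94)%997=895 -> [512, 536, 895]
  L2: h(512,536)=(512*31+536)%997=456 h(895,895)=(895*31+895)%997=724 -> [456, 724]
  L3: h(456,724)=(456*31+724)%997=902 -> [902]
  root = 902 != target 219
Candidate B produces the target root.

Answer: B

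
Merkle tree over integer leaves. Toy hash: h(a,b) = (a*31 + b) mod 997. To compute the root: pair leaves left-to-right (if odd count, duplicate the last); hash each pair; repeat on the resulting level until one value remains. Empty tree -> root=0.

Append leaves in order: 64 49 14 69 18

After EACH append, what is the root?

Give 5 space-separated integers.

After append 64 (leaves=[64]):
  L0: [64]
  root=64
After append 49 (leaves=[64, 49]):
  L0: [64, 49]
  L1: h(64,49)=(64*31+49)%997=39 -> [39]
  root=39
After append 14 (leaves=[64, 49, 14]):
  L0: [64, 49, 14]
  L1: h(64,49)=(64*31+49)%997=39 h(14,14)=(14*31+14)%997=448 -> [39, 448]
  L2: h(39,448)=(39*31+448)%997=660 -> [660]
  root=660
After append 69 (leaves=[64, 49, 14, 69]):
  L0: [64, 49, 14, 69]
  L1: h(64,49)=(64*31+49)%997=39 h(14,69)=(14*31+69)%997=503 -> [39, 503]
  L2: h(39,503)=(39*31+503)%997=715 -> [715]
  root=715
After append 18 (leaves=[64, 49, 14, 69, 18]):
  L0: [64, 49, 14, 69, 18]
  L1: h(64,49)=(64*31+49)%997=39 h(14,69)=(14*31+69)%997=503 h(18,18)=(18*31+18)%997=576 -> [39, 503, 576]
  L2: h(39,503)=(39*31+503)%997=715 h(576,576)=(576*31+576)%997=486 -> [715, 486]
  L3: h(715,486)=(715*31+486)%997=717 -> [717]
  root=717

Answer: 64 39 660 715 717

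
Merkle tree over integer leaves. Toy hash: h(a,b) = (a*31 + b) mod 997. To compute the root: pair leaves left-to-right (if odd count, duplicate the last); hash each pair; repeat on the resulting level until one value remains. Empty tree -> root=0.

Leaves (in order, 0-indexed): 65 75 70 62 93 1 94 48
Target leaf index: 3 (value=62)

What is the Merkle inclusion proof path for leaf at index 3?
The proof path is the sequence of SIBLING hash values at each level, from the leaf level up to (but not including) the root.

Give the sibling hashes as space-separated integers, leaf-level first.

Answer: 70 96 642

Derivation:
L0 (leaves): [65, 75, 70, 62, 93, 1, 94, 48], target index=3
L1: h(65,75)=(65*31+75)%997=96 [pair 0] h(70,62)=(70*31+62)%997=238 [pair 1] h(93,1)=(93*31+1)%997=890 [pair 2] h(94,48)=(94*31+48)%997=968 [pair 3] -> [96, 238, 890, 968]
  Sibling for proof at L0: 70
L2: h(96,238)=(96*31+238)%997=223 [pair 0] h(890,968)=(890*31+968)%997=642 [pair 1] -> [223, 642]
  Sibling for proof at L1: 96
L3: h(223,642)=(223*31+642)%997=576 [pair 0] -> [576]
  Sibling for proof at L2: 642
Root: 576
Proof path (sibling hashes from leaf to root): [70, 96, 642]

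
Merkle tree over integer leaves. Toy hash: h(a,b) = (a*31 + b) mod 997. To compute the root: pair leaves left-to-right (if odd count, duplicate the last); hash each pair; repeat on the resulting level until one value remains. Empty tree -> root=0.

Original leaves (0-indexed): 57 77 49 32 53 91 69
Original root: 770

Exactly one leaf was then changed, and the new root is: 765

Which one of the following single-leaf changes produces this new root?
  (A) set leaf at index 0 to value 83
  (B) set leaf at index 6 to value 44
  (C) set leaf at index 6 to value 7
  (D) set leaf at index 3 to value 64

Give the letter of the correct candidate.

Answer: D

Derivation:
Original leaves: [57, 77, 49, 32, 53, 91, 69]
Target new root: 765
Try each candidate change and compute the resulting root:
Candidate A: set leaf[0] = 83 -> leaves = [83, 77, 49, 32, 53, 91, 69]
  L0: [83, 77, 49, 32, 53, 91, 69]
  L1: h(83,77)=(83*31+77)%997=656 h(49,32)=(49*31+32)%997=554 h(53,91)=(53*31+91)%997=737 h(69,69)=(69*31+69)%997=214 -> [656, 554, 737, 214]
  L2: h(656,554)=(656*31+554)%997=950 h(737,214)=(737*31+214)%997=130 -> [950, 130]
  L3: h(950,130)=(950*31+130)%997=667 -> [667]
  root = 667 != target 765
Candidate B: set leaf[6] = 44 -> leaves = [57, 77, 49, 32, 53, 91, 44]
  L0: [57, 77, 49, 32, 53, 91, 44]
  L1: h(57,77)=(57*31+77)%997=847 h(49,32)=(49*31+32)%997=554 h(53,91)=(53*31+91)%997=737 h(44,44)=(44*31+44)%997=411 -> [847, 554, 737, 411]
  L2: h(847,554)=(847*31+554)%997=889 h(737,411)=(737*31+411)%997=327 -> [889, 327]
  L3: h(889,327)=(889*31+327)%997=967 -> [967]
  root = 967 != target 765
Candidate C: set leaf[6] = 7 -> leaves = [57, 77, 49, 32, 53, 91, 7]
  L0: [57, 77, 49, 32, 53, 91, 7]
  L1: h(57,77)=(57*31+77)%997=847 h(49,32)=(49*31+32)%997=554 h(53,91)=(53*31+91)%997=737 h(7,7)=(7*31+7)%997=224 -> [847, 554, 737, 224]
  L2: h(847,554)=(847*31+554)%997=889 h(737,224)=(737*31+224)%997=140 -> [889, 140]
  L3: h(889,140)=(889*31+140)%997=780 -> [780]
  root = 780 != target 765
Candidate D: set leaf[3] = 64 -> leaves = [57, 77, 49, 64, 53, 91, 69]
  L0: [57, 77, 49, 64, 53, 91, 69]
  L1: h(57,77)=(57*31+77)%997=847 h(49,64)=(49*31+64)%997=586 h(53,91)=(53*31+91)%997=737 h(69,69)=(69*31+69)%997=214 -> [847, 586, 737, 214]
  L2: h(847,586)=(847*31+586)%997=921 h(737,214)=(737*31+214)%997=130 -> [921, 130]
  L3: h(921,130)=(921*31+130)%997=765 -> [765]
  root = 765 == target 765  ** MATCH **
Candidate D produces the target root.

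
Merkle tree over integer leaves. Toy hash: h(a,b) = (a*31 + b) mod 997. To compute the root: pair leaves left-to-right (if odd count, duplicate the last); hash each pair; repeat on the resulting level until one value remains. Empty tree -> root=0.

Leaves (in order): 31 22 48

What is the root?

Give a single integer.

L0: [31, 22, 48]
L1: h(31,22)=(31*31+22)%997=983 h(48,48)=(48*31+48)%997=539 -> [983, 539]
L2: h(983,539)=(983*31+539)%997=105 -> [105]

Answer: 105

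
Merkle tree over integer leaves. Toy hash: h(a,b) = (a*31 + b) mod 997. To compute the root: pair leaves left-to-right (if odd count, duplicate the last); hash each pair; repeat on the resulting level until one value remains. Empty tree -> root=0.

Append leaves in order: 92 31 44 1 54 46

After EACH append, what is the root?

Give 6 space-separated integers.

After append 92 (leaves=[92]):
  L0: [92]
  root=92
After append 31 (leaves=[92, 31]):
  L0: [92, 31]
  L1: h(92,31)=(92*31+31)%997=889 -> [889]
  root=889
After append 44 (leaves=[92, 31, 44]):
  L0: [92, 31, 44]
  L1: h(92,31)=(92*31+31)%997=889 h(44,44)=(44*31+44)%997=411 -> [889, 411]
  L2: h(889,411)=(889*31+411)%997=54 -> [54]
  root=54
After append 1 (leaves=[92, 31, 44, 1]):
  L0: [92, 31, 44, 1]
  L1: h(92,31)=(92*31+31)%997=889 h(44,1)=(44*31+1)%997=368 -> [889, 368]
  L2: h(889,368)=(889*31+368)%997=11 -> [11]
  root=11
After append 54 (leaves=[92, 31, 44, 1, 54]):
  L0: [92, 31, 44, 1, 54]
  L1: h(92,31)=(92*31+31)%997=889 h(44,1)=(44*31+1)%997=368 h(54,54)=(54*31+54)%997=731 -> [889, 368, 731]
  L2: h(889,368)=(889*31+368)%997=11 h(731,731)=(731*31+731)%997=461 -> [11, 461]
  L3: h(11,461)=(11*31+461)%997=802 -> [802]
  root=802
After append 46 (leaves=[92, 31, 44, 1, 54, 46]):
  L0: [92, 31, 44, 1, 54, 46]
  L1: h(92,31)=(92*31+31)%997=889 h(44,1)=(44*31+1)%997=368 h(54,46)=(54*31+46)%997=723 -> [889, 368, 723]
  L2: h(889,368)=(889*31+368)%997=11 h(723,723)=(723*31+723)%997=205 -> [11, 205]
  L3: h(11,205)=(11*31+205)%997=546 -> [546]
  root=546

Answer: 92 889 54 11 802 546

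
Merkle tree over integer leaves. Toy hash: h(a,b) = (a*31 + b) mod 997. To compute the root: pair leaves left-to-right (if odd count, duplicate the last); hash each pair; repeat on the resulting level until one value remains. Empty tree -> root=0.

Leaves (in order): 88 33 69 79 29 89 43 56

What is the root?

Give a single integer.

L0: [88, 33, 69, 79, 29, 89, 43, 56]
L1: h(88,33)=(88*31+33)%997=767 h(69,79)=(69*31+79)%997=224 h(29,89)=(29*31+89)%997=988 h(43,56)=(43*31+56)%997=392 -> [767, 224, 988, 392]
L2: h(767,224)=(767*31+224)%997=73 h(988,392)=(988*31+392)%997=113 -> [73, 113]
L3: h(73,113)=(73*31+113)%997=382 -> [382]

Answer: 382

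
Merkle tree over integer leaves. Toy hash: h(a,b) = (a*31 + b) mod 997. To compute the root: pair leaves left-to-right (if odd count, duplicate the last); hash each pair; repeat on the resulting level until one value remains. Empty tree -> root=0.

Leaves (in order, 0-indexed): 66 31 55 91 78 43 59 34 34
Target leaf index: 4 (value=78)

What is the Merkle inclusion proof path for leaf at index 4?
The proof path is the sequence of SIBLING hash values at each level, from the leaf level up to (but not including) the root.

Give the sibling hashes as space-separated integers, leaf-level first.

Answer: 43 866 381 463

Derivation:
L0 (leaves): [66, 31, 55, 91, 78, 43, 59, 34, 34], target index=4
L1: h(66,31)=(66*31+31)%997=83 [pair 0] h(55,91)=(55*31+91)%997=799 [pair 1] h(78,43)=(78*31+43)%997=467 [pair 2] h(59,34)=(59*31+34)%997=866 [pair 3] h(34,34)=(34*31+34)%997=91 [pair 4] -> [83, 799, 467, 866, 91]
  Sibling for proof at L0: 43
L2: h(83,799)=(83*31+799)%997=381 [pair 0] h(467,866)=(467*31+866)%997=388 [pair 1] h(91,91)=(91*31+91)%997=918 [pair 2] -> [381, 388, 918]
  Sibling for proof at L1: 866
L3: h(381,388)=(381*31+388)%997=235 [pair 0] h(918,918)=(918*31+918)%997=463 [pair 1] -> [235, 463]
  Sibling for proof at L2: 381
L4: h(235,463)=(235*31+463)%997=769 [pair 0] -> [769]
  Sibling for proof at L3: 463
Root: 769
Proof path (sibling hashes from leaf to root): [43, 866, 381, 463]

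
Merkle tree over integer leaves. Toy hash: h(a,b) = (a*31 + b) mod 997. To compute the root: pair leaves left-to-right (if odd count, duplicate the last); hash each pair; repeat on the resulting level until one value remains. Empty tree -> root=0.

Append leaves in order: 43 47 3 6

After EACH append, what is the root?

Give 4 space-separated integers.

After append 43 (leaves=[43]):
  L0: [43]
  root=43
After append 47 (leaves=[43, 47]):
  L0: [43, 47]
  L1: h(43,47)=(43*31+47)%997=383 -> [383]
  root=383
After append 3 (leaves=[43, 47, 3]):
  L0: [43, 47, 3]
  L1: h(43,47)=(43*31+47)%997=383 h(3,3)=(3*31+3)%997=96 -> [383, 96]
  L2: h(383,96)=(383*31+96)%997=5 -> [5]
  root=5
After append 6 (leaves=[43, 47, 3, 6]):
  L0: [43, 47, 3, 6]
  L1: h(43,47)=(43*31+47)%997=383 h(3,6)=(3*31+6)%997=99 -> [383, 99]
  L2: h(383,99)=(383*31+99)%997=8 -> [8]
  root=8

Answer: 43 383 5 8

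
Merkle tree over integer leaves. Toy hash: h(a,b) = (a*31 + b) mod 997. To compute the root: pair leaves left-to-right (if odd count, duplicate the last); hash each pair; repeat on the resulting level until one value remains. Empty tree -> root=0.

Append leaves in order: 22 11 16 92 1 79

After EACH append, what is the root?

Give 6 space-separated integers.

After append 22 (leaves=[22]):
  L0: [22]
  root=22
After append 11 (leaves=[22, 11]):
  L0: [22, 11]
  L1: h(22,11)=(22*31+11)%997=693 -> [693]
  root=693
After append 16 (leaves=[22, 11, 16]):
  L0: [22, 11, 16]
  L1: h(22,11)=(22*31+11)%997=693 h(16,16)=(16*31+16)%997=512 -> [693, 512]
  L2: h(693,512)=(693*31+512)%997=61 -> [61]
  root=61
After append 92 (leaves=[22, 11, 16, 92]):
  L0: [22, 11, 16, 92]
  L1: h(22,11)=(22*31+11)%997=693 h(16,92)=(16*31+92)%997=588 -> [693, 588]
  L2: h(693,588)=(693*31+588)%997=137 -> [137]
  root=137
After append 1 (leaves=[22, 11, 16, 92, 1]):
  L0: [22, 11, 16, 92, 1]
  L1: h(22,11)=(22*31+11)%997=693 h(16,92)=(16*31+92)%997=588 h(1,1)=(1*31+1)%997=32 -> [693, 588, 32]
  L2: h(693,588)=(693*31+588)%997=137 h(32,32)=(32*31+32)%997=27 -> [137, 27]
  L3: h(137,27)=(137*31+27)%997=286 -> [286]
  root=286
After append 79 (leaves=[22, 11, 16, 92, 1, 79]):
  L0: [22, 11, 16, 92, 1, 79]
  L1: h(22,11)=(22*31+11)%997=693 h(16,92)=(16*31+92)%997=588 h(1,79)=(1*31+79)%997=110 -> [693, 588, 110]
  L2: h(693,588)=(693*31+588)%997=137 h(110,110)=(110*31+110)%997=529 -> [137, 529]
  L3: h(137,529)=(137*31+529)%997=788 -> [788]
  root=788

Answer: 22 693 61 137 286 788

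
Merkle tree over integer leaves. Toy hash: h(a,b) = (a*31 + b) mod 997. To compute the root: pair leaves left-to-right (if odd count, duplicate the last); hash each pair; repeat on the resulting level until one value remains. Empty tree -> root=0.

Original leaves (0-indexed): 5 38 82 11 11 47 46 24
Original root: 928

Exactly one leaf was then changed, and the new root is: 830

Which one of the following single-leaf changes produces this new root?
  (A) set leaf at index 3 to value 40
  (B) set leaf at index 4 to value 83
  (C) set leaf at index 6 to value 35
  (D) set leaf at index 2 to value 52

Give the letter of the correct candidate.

Answer: A

Derivation:
Original leaves: [5, 38, 82, 11, 11, 47, 46, 24]
Target new root: 830
Try each candidate change and compute the resulting root:
Candidate A: set leaf[3] = 40 -> leaves = [5, 38, 82, 40, 11, 47, 46, 24]
  L0: [5, 38, 82, 40, 11, 47, 46, 24]
  L1: h(5,38)=(5*31+38)%997=193 h(82,40)=(82*31+40)%997=588 h(11,47)=(11*31+47)%997=388 h(46,24)=(46*31+24)%997=453 -> [193, 588, 388, 453]
  L2: h(193,588)=(193*31+588)%997=589 h(388,453)=(388*31+453)%997=517 -> [589, 517]
  L3: h(589,517)=(589*31+517)%997=830 -> [830]
  root = 830 == target 830  ** MATCH **
Candidate B: set leaf[4] = 83 -> leaves = [5, 38, 82, 11, 83, 47, 46, 24]
  L0: [5, 38, 82, 11, 83, 47, 46, 24]
  L1: h(5,38)=(5*31+38)%997=193 h(82,11)=(82*31+11)%997=559 h(83,47)=(83*31+47)%997=626 h(46,24)=(46*31+24)%997=453 -> [193, 559, 626, 453]
  L2: h(193,559)=(193*31+559)%997=560 h(626,453)=(626*31+453)%997=916 -> [560, 916]
  L3: h(560,916)=(560*31+916)%997=330 -> [330]
  root = 330 != target 830
Candidate C: set leaf[6] = 35 -> leaves = [5, 38, 82, 11, 11, 47, 35, 24]
  L0: [5, 38, 82, 11, 11, 47, 35, 24]
  L1: h(5,38)=(5*31+38)%997=193 h(82,11)=(82*31+11)%997=559 h(11,47)=(11*31+47)%997=388 h(35,24)=(35*31+24)%997=112 -> [193, 559, 388, 112]
  L2: h(193,559)=(193*31+559)%997=560 h(388,112)=(388*31+112)%997=176 -> [560, 176]
  L3: h(560,176)=(560*31+176)%997=587 -> [587]
  root = 587 != target 830
Candidate D: set leaf[2] = 52 -> leaves = [5, 38, 52, 11, 11, 47, 46, 24]
  L0: [5, 38, 52, 11, 11, 47, 46, 24]
  L1: h(5,38)=(5*31+38)%997=193 h(52,11)=(52*31+11)%997=626 h(11,47)=(11*31+47)%997=388 h(46,24)=(46*31+24)%997=453 -> [193, 626, 388, 453]
  L2: h(193,626)=(193*31+626)%997=627 h(388,453)=(388*31+453)%997=517 -> [627, 517]
  L3: h(627,517)=(627*31+517)%997=14 -> [14]
  root = 14 != target 830
Candidate A produces the target root.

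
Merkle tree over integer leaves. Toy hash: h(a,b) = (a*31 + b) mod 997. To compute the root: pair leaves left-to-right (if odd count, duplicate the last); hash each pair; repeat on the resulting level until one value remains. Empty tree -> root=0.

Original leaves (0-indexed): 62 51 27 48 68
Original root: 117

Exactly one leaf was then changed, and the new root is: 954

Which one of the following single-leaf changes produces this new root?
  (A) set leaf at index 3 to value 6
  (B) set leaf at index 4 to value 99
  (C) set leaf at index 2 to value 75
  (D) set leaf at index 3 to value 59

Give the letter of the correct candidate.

Answer: B

Derivation:
Original leaves: [62, 51, 27, 48, 68]
Target new root: 954
Try each candidate change and compute the resulting root:
Candidate A: set leaf[3] = 6 -> leaves = [62, 51, 27, 6, 68]
  L0: [62, 51, 27, 6, 68]
  L1: h(62,51)=(62*31+51)%997=976 h(27,6)=(27*31+6)%997=843 h(68,68)=(68*31+68)%997=182 -> [976, 843, 182]
  L2: h(976,843)=(976*31+843)%997=192 h(182,182)=(182*31+182)%997=839 -> [192, 839]
  L3: h(192,839)=(192*31+839)%997=809 -> [809]
  root = 809 != target 954
Candidate B: set leaf[4] = 99 -> leaves = [62, 51, 27, 48, 99]
  L0: [62, 51, 27, 48, 99]
  L1: h(62,51)=(62*31+51)%997=976 h(27,48)=(27*31+48)%997=885 h(99,99)=(99*31+99)%997=177 -> [976, 885, 177]
  L2: h(976,885)=(976*31+885)%997=234 h(177,177)=(177*31+177)%997=679 -> [234, 679]
  L3: h(234,679)=(234*31+679)%997=954 -> [954]
  root = 954 == target 954  ** MATCH **
Candidate C: set leaf[2] = 75 -> leaves = [62, 51, 75, 48, 68]
  L0: [62, 51, 75, 48, 68]
  L1: h(62,51)=(62*31+51)%997=976 h(75,48)=(75*31+48)%997=379 h(68,68)=(68*31+68)%997=182 -> [976, 379, 182]
  L2: h(976,379)=(976*31+379)%997=725 h(182,182)=(182*31+182)%997=839 -> [725, 839]
  L3: h(725,839)=(725*31+839)%997=383 -> [383]
  root = 383 != target 954
Candidate D: set leaf[3] = 59 -> leaves = [62, 51, 27, 59, 68]
  L0: [62, 51, 27, 59, 68]
  L1: h(62,51)=(62*31+51)%997=976 h(27,59)=(27*31+59)%997=896 h(68,68)=(68*31+68)%997=182 -> [976, 896, 182]
  L2: h(976,896)=(976*31+896)%997=245 h(182,182)=(182*31+182)%997=839 -> [245, 839]
  L3: h(245,839)=(245*31+839)%997=458 -> [458]
  root = 458 != target 954
Candidate B produces the target root.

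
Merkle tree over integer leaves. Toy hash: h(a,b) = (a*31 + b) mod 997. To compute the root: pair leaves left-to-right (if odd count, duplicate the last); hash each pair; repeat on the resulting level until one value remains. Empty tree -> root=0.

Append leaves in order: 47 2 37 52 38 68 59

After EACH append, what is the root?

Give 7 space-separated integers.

After append 47 (leaves=[47]):
  L0: [47]
  root=47
After append 2 (leaves=[47, 2]):
  L0: [47, 2]
  L1: h(47,2)=(47*31+2)%997=462 -> [462]
  root=462
After append 37 (leaves=[47, 2, 37]):
  L0: [47, 2, 37]
  L1: h(47,2)=(47*31+2)%997=462 h(37,37)=(37*31+37)%997=187 -> [462, 187]
  L2: h(462,187)=(462*31+187)%997=551 -> [551]
  root=551
After append 52 (leaves=[47, 2, 37, 52]):
  L0: [47, 2, 37, 52]
  L1: h(47,2)=(47*31+2)%997=462 h(37,52)=(37*31+52)%997=202 -> [462, 202]
  L2: h(462,202)=(462*31+202)%997=566 -> [566]
  root=566
After append 38 (leaves=[47, 2, 37, 52, 38]):
  L0: [47, 2, 37, 52, 38]
  L1: h(47,2)=(47*31+2)%997=462 h(37,52)=(37*31+52)%997=202 h(38,38)=(38*31+38)%997=219 -> [462, 202, 219]
  L2: h(462,202)=(462*31+202)%997=566 h(219,219)=(219*31+219)%997=29 -> [566, 29]
  L3: h(566,29)=(566*31+29)%997=626 -> [626]
  root=626
After append 68 (leaves=[47, 2, 37, 52, 38, 68]):
  L0: [47, 2, 37, 52, 38, 68]
  L1: h(47,2)=(47*31+2)%997=462 h(37,52)=(37*31+52)%997=202 h(38,68)=(38*31+68)%997=249 -> [462, 202, 249]
  L2: h(462,202)=(462*31+202)%997=566 h(249,249)=(249*31+249)%997=989 -> [566, 989]
  L3: h(566,989)=(566*31+989)%997=589 -> [589]
  root=589
After append 59 (leaves=[47, 2, 37, 52, 38, 68, 59]):
  L0: [47, 2, 37, 52, 38, 68, 59]
  L1: h(47,2)=(47*31+2)%997=462 h(37,52)=(37*31+52)%997=202 h(38,68)=(38*31+68)%997=249 h(59,59)=(59*31+59)%997=891 -> [462, 202, 249, 891]
  L2: h(462,202)=(462*31+202)%997=566 h(249,891)=(249*31+891)%997=634 -> [566, 634]
  L3: h(566,634)=(566*31+634)%997=234 -> [234]
  root=234

Answer: 47 462 551 566 626 589 234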